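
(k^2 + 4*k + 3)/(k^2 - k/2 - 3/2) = 2*(k + 3)/(2*k - 3)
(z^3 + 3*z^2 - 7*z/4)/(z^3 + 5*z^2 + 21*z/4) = (2*z - 1)/(2*z + 3)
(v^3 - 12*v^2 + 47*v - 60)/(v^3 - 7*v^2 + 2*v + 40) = (v - 3)/(v + 2)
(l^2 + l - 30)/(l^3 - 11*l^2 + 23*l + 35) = (l + 6)/(l^2 - 6*l - 7)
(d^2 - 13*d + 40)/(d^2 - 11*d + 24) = (d - 5)/(d - 3)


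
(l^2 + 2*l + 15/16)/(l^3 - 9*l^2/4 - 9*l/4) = (l + 5/4)/(l*(l - 3))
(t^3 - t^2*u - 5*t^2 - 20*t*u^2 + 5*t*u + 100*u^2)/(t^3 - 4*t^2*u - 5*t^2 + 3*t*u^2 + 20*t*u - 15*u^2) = (t^2 - t*u - 20*u^2)/(t^2 - 4*t*u + 3*u^2)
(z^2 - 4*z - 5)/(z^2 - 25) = (z + 1)/(z + 5)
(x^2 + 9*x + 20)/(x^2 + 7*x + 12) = (x + 5)/(x + 3)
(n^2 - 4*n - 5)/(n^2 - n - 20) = (n + 1)/(n + 4)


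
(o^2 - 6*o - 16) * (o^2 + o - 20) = o^4 - 5*o^3 - 42*o^2 + 104*o + 320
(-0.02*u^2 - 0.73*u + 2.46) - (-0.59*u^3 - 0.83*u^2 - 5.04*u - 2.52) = 0.59*u^3 + 0.81*u^2 + 4.31*u + 4.98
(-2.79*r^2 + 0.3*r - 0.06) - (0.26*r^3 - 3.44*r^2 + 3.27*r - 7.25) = -0.26*r^3 + 0.65*r^2 - 2.97*r + 7.19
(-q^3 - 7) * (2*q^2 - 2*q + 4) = -2*q^5 + 2*q^4 - 4*q^3 - 14*q^2 + 14*q - 28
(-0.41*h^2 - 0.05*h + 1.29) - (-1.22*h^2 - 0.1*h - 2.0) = 0.81*h^2 + 0.05*h + 3.29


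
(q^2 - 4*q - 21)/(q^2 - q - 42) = (q + 3)/(q + 6)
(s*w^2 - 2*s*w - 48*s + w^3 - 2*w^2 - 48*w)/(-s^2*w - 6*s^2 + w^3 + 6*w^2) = (8 - w)/(s - w)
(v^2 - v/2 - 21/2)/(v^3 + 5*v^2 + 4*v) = (2*v^2 - v - 21)/(2*v*(v^2 + 5*v + 4))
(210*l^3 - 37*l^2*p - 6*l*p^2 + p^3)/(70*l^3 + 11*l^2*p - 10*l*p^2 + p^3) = (6*l + p)/(2*l + p)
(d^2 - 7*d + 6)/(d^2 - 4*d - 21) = (-d^2 + 7*d - 6)/(-d^2 + 4*d + 21)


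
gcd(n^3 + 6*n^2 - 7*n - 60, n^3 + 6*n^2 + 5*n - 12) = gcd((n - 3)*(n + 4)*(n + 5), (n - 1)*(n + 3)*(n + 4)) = n + 4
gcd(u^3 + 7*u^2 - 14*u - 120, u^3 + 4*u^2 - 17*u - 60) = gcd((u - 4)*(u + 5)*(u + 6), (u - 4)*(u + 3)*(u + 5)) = u^2 + u - 20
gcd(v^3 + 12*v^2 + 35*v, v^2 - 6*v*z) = v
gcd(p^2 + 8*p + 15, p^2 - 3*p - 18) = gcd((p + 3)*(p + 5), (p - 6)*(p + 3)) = p + 3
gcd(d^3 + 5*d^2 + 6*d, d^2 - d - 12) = d + 3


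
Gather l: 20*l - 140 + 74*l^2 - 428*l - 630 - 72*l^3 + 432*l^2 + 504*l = -72*l^3 + 506*l^2 + 96*l - 770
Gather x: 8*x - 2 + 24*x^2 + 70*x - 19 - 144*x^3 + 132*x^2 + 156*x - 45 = -144*x^3 + 156*x^2 + 234*x - 66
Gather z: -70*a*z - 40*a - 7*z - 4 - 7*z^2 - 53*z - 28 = -40*a - 7*z^2 + z*(-70*a - 60) - 32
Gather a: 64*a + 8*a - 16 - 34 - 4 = 72*a - 54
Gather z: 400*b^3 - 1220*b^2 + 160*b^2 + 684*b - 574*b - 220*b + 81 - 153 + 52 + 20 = 400*b^3 - 1060*b^2 - 110*b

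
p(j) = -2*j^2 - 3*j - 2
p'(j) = -4*j - 3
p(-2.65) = -8.10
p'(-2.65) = 7.60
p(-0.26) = -1.36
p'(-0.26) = -1.96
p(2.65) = -24.00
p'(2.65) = -13.60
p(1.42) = -10.29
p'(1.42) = -8.68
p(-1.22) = -1.32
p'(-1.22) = 1.88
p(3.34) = -34.33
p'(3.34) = -16.36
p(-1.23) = -1.34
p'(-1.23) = 1.92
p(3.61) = -38.89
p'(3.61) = -17.44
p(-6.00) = -56.00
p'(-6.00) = 21.00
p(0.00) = -2.00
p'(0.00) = -3.00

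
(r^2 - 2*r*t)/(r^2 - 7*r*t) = (r - 2*t)/(r - 7*t)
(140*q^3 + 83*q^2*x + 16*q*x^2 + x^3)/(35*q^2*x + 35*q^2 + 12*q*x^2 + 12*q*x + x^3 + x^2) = (4*q + x)/(x + 1)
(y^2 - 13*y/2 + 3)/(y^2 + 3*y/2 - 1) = (y - 6)/(y + 2)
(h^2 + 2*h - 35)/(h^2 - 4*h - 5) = (h + 7)/(h + 1)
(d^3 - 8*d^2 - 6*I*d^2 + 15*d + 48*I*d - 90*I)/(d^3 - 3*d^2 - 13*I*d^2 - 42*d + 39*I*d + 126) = (d - 5)/(d - 7*I)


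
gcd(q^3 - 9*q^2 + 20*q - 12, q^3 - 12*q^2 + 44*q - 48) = q^2 - 8*q + 12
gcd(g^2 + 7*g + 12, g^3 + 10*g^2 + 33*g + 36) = g^2 + 7*g + 12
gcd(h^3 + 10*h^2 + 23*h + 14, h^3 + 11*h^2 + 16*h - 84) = h + 7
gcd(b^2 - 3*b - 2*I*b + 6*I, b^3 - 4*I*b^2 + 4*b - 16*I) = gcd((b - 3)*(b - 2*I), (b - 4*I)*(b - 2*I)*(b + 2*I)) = b - 2*I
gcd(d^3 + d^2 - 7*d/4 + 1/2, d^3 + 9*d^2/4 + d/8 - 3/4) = d^2 + 3*d/2 - 1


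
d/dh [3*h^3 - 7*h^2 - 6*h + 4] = 9*h^2 - 14*h - 6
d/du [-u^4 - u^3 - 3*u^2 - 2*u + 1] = -4*u^3 - 3*u^2 - 6*u - 2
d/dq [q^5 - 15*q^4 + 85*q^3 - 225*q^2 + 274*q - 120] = 5*q^4 - 60*q^3 + 255*q^2 - 450*q + 274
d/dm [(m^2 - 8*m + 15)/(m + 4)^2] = 2*(8*m - 31)/(m^3 + 12*m^2 + 48*m + 64)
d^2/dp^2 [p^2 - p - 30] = 2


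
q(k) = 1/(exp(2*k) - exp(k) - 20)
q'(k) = (-2*exp(2*k) + exp(k))/(exp(2*k) - exp(k) - 20)^2 = (1 - 2*exp(k))*exp(k)/(-exp(2*k) + exp(k) + 20)^2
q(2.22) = 0.02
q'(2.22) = -0.05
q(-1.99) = -0.05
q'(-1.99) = 0.00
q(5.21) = 0.00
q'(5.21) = -0.00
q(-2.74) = -0.05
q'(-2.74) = 0.00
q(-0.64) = -0.05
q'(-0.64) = -0.00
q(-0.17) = -0.05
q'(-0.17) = -0.00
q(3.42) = 0.00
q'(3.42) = -0.00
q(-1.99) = -0.05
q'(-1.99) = 0.00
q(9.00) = 0.00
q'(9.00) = 0.00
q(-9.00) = -0.05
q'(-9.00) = 0.00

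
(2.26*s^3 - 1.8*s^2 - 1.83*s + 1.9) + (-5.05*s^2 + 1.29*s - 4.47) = 2.26*s^3 - 6.85*s^2 - 0.54*s - 2.57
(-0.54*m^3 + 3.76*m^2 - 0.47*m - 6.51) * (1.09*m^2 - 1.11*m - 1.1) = -0.5886*m^5 + 4.6978*m^4 - 4.0919*m^3 - 10.7102*m^2 + 7.7431*m + 7.161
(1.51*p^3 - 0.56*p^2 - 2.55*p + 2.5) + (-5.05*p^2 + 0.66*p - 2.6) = 1.51*p^3 - 5.61*p^2 - 1.89*p - 0.1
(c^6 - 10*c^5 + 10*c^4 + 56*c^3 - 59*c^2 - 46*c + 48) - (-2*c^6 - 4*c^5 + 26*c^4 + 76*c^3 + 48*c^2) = 3*c^6 - 6*c^5 - 16*c^4 - 20*c^3 - 107*c^2 - 46*c + 48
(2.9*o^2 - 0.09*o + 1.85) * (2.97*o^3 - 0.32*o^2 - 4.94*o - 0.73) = 8.613*o^5 - 1.1953*o^4 - 8.8027*o^3 - 2.2644*o^2 - 9.0733*o - 1.3505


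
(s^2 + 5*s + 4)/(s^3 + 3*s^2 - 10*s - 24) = (s + 1)/(s^2 - s - 6)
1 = 1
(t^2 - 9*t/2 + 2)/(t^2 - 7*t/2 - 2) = (2*t - 1)/(2*t + 1)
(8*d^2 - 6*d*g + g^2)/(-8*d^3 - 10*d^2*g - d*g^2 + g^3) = (-2*d + g)/(2*d^2 + 3*d*g + g^2)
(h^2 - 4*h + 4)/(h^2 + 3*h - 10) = (h - 2)/(h + 5)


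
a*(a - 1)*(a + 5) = a^3 + 4*a^2 - 5*a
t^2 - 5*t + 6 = (t - 3)*(t - 2)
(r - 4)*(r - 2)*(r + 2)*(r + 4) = r^4 - 20*r^2 + 64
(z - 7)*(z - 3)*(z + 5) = z^3 - 5*z^2 - 29*z + 105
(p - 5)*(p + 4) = p^2 - p - 20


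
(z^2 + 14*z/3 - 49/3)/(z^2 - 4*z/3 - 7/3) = (z + 7)/(z + 1)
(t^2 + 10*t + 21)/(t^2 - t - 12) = (t + 7)/(t - 4)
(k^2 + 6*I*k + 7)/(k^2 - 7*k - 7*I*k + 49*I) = (k^2 + 6*I*k + 7)/(k^2 - 7*k - 7*I*k + 49*I)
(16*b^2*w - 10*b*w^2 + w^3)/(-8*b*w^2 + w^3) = (-2*b + w)/w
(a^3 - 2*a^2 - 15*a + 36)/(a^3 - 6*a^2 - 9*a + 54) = (a^2 + a - 12)/(a^2 - 3*a - 18)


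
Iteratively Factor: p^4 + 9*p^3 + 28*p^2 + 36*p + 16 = (p + 2)*(p^3 + 7*p^2 + 14*p + 8) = (p + 2)^2*(p^2 + 5*p + 4) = (p + 2)^2*(p + 4)*(p + 1)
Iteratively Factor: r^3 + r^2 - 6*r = (r + 3)*(r^2 - 2*r) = r*(r + 3)*(r - 2)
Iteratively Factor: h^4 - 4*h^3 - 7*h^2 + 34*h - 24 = (h - 4)*(h^3 - 7*h + 6) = (h - 4)*(h - 2)*(h^2 + 2*h - 3) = (h - 4)*(h - 2)*(h + 3)*(h - 1)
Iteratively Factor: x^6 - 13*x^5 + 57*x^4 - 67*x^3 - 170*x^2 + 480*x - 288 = (x - 4)*(x^5 - 9*x^4 + 21*x^3 + 17*x^2 - 102*x + 72) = (x - 4)*(x - 1)*(x^4 - 8*x^3 + 13*x^2 + 30*x - 72) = (x - 4)*(x - 1)*(x + 2)*(x^3 - 10*x^2 + 33*x - 36) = (x - 4)^2*(x - 1)*(x + 2)*(x^2 - 6*x + 9) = (x - 4)^2*(x - 3)*(x - 1)*(x + 2)*(x - 3)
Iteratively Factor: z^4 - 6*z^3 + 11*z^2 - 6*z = (z)*(z^3 - 6*z^2 + 11*z - 6) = z*(z - 1)*(z^2 - 5*z + 6) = z*(z - 2)*(z - 1)*(z - 3)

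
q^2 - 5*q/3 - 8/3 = (q - 8/3)*(q + 1)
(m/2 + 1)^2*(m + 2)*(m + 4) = m^4/4 + 5*m^3/2 + 9*m^2 + 14*m + 8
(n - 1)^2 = n^2 - 2*n + 1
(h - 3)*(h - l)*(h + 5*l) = h^3 + 4*h^2*l - 3*h^2 - 5*h*l^2 - 12*h*l + 15*l^2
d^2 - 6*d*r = d*(d - 6*r)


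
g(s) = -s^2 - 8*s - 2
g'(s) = -2*s - 8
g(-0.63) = 2.64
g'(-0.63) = -6.74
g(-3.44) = 13.69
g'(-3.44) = -1.12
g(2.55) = -28.90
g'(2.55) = -13.10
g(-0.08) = -1.37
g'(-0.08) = -7.84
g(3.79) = -46.68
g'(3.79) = -15.58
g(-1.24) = 6.38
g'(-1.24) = -5.52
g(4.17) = -52.75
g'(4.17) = -16.34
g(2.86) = -33.06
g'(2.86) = -13.72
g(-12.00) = -50.00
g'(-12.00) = 16.00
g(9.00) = -155.00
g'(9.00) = -26.00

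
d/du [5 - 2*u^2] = -4*u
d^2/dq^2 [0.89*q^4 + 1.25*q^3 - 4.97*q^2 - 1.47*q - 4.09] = 10.68*q^2 + 7.5*q - 9.94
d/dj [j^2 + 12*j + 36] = 2*j + 12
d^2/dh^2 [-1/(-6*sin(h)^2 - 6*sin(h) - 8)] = 3*(-12*sin(h)^4 - 9*sin(h)^3 + 31*sin(h)^2 + 22*sin(h) - 2)/(2*(3*sin(h)^2 + 3*sin(h) + 4)^3)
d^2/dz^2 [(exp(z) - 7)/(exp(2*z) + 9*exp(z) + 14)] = (exp(4*z) - 37*exp(3*z) - 273*exp(2*z) - 301*exp(z) + 1078)*exp(z)/(exp(6*z) + 27*exp(5*z) + 285*exp(4*z) + 1485*exp(3*z) + 3990*exp(2*z) + 5292*exp(z) + 2744)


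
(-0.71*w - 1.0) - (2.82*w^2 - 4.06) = -2.82*w^2 - 0.71*w + 3.06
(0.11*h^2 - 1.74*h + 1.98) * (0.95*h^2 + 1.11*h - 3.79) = 0.1045*h^4 - 1.5309*h^3 - 0.4673*h^2 + 8.7924*h - 7.5042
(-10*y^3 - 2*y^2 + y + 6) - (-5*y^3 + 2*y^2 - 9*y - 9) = -5*y^3 - 4*y^2 + 10*y + 15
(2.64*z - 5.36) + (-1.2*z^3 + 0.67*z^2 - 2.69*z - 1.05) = -1.2*z^3 + 0.67*z^2 - 0.0499999999999998*z - 6.41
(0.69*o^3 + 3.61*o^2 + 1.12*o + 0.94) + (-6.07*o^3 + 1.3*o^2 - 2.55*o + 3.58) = -5.38*o^3 + 4.91*o^2 - 1.43*o + 4.52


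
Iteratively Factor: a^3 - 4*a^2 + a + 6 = (a - 3)*(a^2 - a - 2) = (a - 3)*(a - 2)*(a + 1)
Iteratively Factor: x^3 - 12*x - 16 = (x + 2)*(x^2 - 2*x - 8) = (x + 2)^2*(x - 4)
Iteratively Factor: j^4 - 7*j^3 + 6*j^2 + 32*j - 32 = (j - 4)*(j^3 - 3*j^2 - 6*j + 8) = (j - 4)*(j - 1)*(j^2 - 2*j - 8) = (j - 4)^2*(j - 1)*(j + 2)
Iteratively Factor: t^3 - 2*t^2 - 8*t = (t - 4)*(t^2 + 2*t) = (t - 4)*(t + 2)*(t)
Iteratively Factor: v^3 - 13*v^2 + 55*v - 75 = (v - 3)*(v^2 - 10*v + 25) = (v - 5)*(v - 3)*(v - 5)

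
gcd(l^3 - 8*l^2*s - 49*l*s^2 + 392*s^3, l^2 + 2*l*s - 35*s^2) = l + 7*s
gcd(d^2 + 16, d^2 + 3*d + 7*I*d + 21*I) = 1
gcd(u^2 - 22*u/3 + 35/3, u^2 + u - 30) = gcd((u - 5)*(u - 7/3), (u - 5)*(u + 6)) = u - 5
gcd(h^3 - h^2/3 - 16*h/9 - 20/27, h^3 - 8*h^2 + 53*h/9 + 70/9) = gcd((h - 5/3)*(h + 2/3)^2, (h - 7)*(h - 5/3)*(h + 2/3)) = h^2 - h - 10/9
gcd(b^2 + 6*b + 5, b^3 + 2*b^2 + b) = b + 1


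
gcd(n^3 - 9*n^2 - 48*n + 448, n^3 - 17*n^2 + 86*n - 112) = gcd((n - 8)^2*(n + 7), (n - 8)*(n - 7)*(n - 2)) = n - 8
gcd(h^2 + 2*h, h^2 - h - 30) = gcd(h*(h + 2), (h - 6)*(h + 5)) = 1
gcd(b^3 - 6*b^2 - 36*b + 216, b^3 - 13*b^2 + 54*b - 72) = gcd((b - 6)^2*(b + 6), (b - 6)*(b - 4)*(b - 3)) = b - 6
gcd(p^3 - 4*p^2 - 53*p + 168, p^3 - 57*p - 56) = p^2 - p - 56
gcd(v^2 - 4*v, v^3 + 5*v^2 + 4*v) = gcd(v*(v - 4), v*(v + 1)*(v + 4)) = v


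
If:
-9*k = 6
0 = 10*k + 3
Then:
No Solution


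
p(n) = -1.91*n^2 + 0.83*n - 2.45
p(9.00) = -149.69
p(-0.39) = -3.06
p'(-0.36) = 2.21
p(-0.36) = -3.00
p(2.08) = -8.99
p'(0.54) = -1.23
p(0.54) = -2.56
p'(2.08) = -7.12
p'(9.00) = -33.55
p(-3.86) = -34.11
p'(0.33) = -0.43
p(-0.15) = -2.62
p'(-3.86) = 15.58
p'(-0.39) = 2.32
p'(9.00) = -33.55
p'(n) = 0.83 - 3.82*n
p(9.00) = -149.69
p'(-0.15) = 1.40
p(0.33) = -2.38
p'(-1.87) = 7.97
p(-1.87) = -10.68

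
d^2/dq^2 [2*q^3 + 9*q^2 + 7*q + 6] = 12*q + 18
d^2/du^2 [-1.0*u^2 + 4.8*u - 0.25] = -2.00000000000000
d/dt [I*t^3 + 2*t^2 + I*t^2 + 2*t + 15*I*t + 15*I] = 3*I*t^2 + 2*t*(2 + I) + 2 + 15*I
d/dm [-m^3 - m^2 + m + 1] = -3*m^2 - 2*m + 1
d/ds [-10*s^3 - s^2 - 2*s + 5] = -30*s^2 - 2*s - 2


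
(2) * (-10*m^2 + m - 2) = -20*m^2 + 2*m - 4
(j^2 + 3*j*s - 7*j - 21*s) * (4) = 4*j^2 + 12*j*s - 28*j - 84*s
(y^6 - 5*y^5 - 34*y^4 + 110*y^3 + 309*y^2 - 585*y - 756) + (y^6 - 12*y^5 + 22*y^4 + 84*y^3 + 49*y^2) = 2*y^6 - 17*y^5 - 12*y^4 + 194*y^3 + 358*y^2 - 585*y - 756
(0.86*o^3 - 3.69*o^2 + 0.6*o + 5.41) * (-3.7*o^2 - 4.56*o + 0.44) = -3.182*o^5 + 9.7314*o^4 + 14.9848*o^3 - 24.3766*o^2 - 24.4056*o + 2.3804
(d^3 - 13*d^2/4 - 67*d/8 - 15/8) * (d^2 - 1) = d^5 - 13*d^4/4 - 75*d^3/8 + 11*d^2/8 + 67*d/8 + 15/8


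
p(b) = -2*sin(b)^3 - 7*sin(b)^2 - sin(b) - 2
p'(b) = -6*sin(b)^2*cos(b) - 14*sin(b)*cos(b) - cos(b) = (-14*sin(b) + 3*cos(2*b) - 4)*cos(b)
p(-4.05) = -8.12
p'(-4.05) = 9.70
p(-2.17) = -4.82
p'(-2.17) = -3.65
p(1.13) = -10.11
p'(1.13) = -7.92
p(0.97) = -8.71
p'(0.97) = -9.40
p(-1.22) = -5.58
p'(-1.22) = 2.36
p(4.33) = -5.50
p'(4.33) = -2.55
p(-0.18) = -2.03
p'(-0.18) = 1.29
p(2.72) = -3.72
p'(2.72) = 7.06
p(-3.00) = -1.99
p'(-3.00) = -0.85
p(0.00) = -2.00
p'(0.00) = -1.00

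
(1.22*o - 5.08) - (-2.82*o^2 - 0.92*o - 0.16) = 2.82*o^2 + 2.14*o - 4.92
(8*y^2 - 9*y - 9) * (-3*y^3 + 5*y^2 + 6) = -24*y^5 + 67*y^4 - 18*y^3 + 3*y^2 - 54*y - 54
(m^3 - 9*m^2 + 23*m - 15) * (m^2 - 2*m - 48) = m^5 - 11*m^4 - 7*m^3 + 371*m^2 - 1074*m + 720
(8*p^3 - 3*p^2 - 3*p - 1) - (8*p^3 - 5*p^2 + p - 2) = 2*p^2 - 4*p + 1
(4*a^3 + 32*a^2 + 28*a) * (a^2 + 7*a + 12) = 4*a^5 + 60*a^4 + 300*a^3 + 580*a^2 + 336*a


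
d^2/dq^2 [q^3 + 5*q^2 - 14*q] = 6*q + 10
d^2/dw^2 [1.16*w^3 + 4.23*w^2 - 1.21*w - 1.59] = 6.96*w + 8.46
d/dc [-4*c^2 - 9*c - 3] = -8*c - 9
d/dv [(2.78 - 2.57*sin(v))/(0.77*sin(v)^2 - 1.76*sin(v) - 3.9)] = (1.9789*sin(v)^2 - 4.2812*sin(v) + 14.9158)*cos(v)/(0.5929*sin(v)^4 - 2.7104*sin(v)^3 - 2.9084*sin(v)^2 + 13.728*sin(v) + 15.21)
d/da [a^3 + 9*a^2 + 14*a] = 3*a^2 + 18*a + 14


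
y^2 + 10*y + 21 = (y + 3)*(y + 7)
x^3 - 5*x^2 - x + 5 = (x - 5)*(x - 1)*(x + 1)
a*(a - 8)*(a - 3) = a^3 - 11*a^2 + 24*a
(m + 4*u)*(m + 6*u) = m^2 + 10*m*u + 24*u^2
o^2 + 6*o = o*(o + 6)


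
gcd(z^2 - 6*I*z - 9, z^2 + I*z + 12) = z - 3*I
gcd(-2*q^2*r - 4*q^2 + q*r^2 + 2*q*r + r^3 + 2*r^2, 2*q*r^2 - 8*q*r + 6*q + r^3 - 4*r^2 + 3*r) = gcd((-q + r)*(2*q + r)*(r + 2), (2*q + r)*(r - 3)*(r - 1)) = 2*q + r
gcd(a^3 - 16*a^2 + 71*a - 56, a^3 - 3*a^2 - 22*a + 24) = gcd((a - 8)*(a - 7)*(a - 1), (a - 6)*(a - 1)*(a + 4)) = a - 1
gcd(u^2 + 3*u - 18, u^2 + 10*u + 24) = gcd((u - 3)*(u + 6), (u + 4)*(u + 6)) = u + 6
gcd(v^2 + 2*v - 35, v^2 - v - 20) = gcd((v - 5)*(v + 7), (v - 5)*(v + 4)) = v - 5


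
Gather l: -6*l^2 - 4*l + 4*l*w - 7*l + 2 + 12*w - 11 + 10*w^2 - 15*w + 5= -6*l^2 + l*(4*w - 11) + 10*w^2 - 3*w - 4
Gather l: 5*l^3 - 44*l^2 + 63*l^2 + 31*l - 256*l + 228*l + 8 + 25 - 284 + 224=5*l^3 + 19*l^2 + 3*l - 27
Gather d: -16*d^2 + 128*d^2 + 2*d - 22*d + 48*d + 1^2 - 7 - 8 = 112*d^2 + 28*d - 14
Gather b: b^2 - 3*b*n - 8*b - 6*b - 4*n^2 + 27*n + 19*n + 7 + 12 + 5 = b^2 + b*(-3*n - 14) - 4*n^2 + 46*n + 24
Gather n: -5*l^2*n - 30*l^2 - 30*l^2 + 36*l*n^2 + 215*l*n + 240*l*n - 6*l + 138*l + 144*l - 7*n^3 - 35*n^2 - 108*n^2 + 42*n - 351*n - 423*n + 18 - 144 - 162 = -60*l^2 + 276*l - 7*n^3 + n^2*(36*l - 143) + n*(-5*l^2 + 455*l - 732) - 288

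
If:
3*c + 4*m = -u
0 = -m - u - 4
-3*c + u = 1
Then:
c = -19/6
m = 9/2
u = -17/2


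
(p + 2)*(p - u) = p^2 - p*u + 2*p - 2*u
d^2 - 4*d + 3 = (d - 3)*(d - 1)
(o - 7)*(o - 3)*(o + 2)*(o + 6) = o^4 - 2*o^3 - 47*o^2 + 48*o + 252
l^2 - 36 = (l - 6)*(l + 6)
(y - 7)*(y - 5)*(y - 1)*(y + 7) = y^4 - 6*y^3 - 44*y^2 + 294*y - 245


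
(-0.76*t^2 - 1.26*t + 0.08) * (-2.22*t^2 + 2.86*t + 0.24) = 1.6872*t^4 + 0.6236*t^3 - 3.9636*t^2 - 0.0736*t + 0.0192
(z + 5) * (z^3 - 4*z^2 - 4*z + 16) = z^4 + z^3 - 24*z^2 - 4*z + 80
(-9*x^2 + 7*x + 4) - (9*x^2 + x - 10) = -18*x^2 + 6*x + 14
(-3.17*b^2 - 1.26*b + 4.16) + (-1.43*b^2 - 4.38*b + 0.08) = -4.6*b^2 - 5.64*b + 4.24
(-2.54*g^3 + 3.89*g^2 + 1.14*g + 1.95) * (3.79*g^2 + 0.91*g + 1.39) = -9.6266*g^5 + 12.4317*g^4 + 4.3299*g^3 + 13.835*g^2 + 3.3591*g + 2.7105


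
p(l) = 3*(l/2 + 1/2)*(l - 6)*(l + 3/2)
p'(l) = 3*(l/2 + 1/2)*(l - 6) + 3*(l/2 + 1/2)*(l + 3/2) + 3*(l - 6)*(l + 3/2)/2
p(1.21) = -43.03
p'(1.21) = -26.37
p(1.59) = -52.94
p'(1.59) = -25.57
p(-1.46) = 0.21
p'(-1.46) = 4.67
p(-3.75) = -90.49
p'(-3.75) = 82.41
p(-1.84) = -3.36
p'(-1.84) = 14.31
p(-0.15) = -10.59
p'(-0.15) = -18.57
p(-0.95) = -0.29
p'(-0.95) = -6.21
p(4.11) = -81.27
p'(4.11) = 12.61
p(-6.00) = -405.00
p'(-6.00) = 204.75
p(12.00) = 1579.50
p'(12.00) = 501.75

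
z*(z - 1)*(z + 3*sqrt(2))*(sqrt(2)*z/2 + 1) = sqrt(2)*z^4/2 - sqrt(2)*z^3/2 + 4*z^3 - 4*z^2 + 3*sqrt(2)*z^2 - 3*sqrt(2)*z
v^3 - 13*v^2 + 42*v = v*(v - 7)*(v - 6)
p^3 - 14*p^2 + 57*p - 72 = (p - 8)*(p - 3)^2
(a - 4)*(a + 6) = a^2 + 2*a - 24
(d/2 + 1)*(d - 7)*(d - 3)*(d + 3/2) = d^4/2 - 13*d^3/4 - 11*d^2/2 + 87*d/4 + 63/2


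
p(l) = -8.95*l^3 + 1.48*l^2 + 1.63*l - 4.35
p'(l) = -26.85*l^2 + 2.96*l + 1.63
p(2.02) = -68.79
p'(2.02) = -101.95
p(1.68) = -39.87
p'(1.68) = -69.18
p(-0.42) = -4.11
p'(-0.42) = -4.35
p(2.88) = -201.18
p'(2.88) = -212.55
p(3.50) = -364.25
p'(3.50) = -316.92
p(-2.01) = 71.03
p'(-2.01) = -112.80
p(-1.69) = 40.32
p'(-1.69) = -80.06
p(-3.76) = 486.20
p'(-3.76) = -389.09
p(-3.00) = 245.73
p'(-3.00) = -248.90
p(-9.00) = 6625.41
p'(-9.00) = -2199.86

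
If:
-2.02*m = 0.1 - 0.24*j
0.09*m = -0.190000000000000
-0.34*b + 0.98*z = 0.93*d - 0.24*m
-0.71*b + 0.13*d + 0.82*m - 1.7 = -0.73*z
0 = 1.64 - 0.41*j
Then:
No Solution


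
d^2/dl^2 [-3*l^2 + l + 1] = -6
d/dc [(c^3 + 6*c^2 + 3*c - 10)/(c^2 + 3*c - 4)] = (c^2 + 8*c + 18)/(c^2 + 8*c + 16)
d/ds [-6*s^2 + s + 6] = 1 - 12*s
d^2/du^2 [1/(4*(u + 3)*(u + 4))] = ((u + 3)^2 + (u + 3)*(u + 4) + (u + 4)^2)/(2*(u + 3)^3*(u + 4)^3)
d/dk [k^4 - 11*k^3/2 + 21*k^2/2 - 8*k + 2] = 4*k^3 - 33*k^2/2 + 21*k - 8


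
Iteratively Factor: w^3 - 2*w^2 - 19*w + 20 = (w - 1)*(w^2 - w - 20) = (w - 5)*(w - 1)*(w + 4)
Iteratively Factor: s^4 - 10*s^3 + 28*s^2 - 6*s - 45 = (s + 1)*(s^3 - 11*s^2 + 39*s - 45) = (s - 3)*(s + 1)*(s^2 - 8*s + 15) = (s - 3)^2*(s + 1)*(s - 5)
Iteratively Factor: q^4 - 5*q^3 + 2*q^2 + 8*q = (q - 2)*(q^3 - 3*q^2 - 4*q) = (q - 4)*(q - 2)*(q^2 + q) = q*(q - 4)*(q - 2)*(q + 1)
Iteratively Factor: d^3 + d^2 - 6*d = (d + 3)*(d^2 - 2*d) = d*(d + 3)*(d - 2)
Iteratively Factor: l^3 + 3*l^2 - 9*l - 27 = (l + 3)*(l^2 - 9) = (l - 3)*(l + 3)*(l + 3)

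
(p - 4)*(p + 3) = p^2 - p - 12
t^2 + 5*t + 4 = (t + 1)*(t + 4)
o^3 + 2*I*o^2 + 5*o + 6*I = (o - 2*I)*(o + I)*(o + 3*I)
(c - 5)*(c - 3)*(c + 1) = c^3 - 7*c^2 + 7*c + 15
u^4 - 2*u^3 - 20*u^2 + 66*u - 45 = (u - 3)^2*(u - 1)*(u + 5)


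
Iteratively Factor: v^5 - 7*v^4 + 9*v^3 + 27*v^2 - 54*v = (v + 2)*(v^4 - 9*v^3 + 27*v^2 - 27*v) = (v - 3)*(v + 2)*(v^3 - 6*v^2 + 9*v) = (v - 3)^2*(v + 2)*(v^2 - 3*v) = (v - 3)^3*(v + 2)*(v)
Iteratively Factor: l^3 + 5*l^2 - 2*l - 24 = (l - 2)*(l^2 + 7*l + 12) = (l - 2)*(l + 3)*(l + 4)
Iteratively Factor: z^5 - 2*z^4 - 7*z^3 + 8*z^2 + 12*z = (z + 2)*(z^4 - 4*z^3 + z^2 + 6*z) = (z - 2)*(z + 2)*(z^3 - 2*z^2 - 3*z) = (z - 3)*(z - 2)*(z + 2)*(z^2 + z) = (z - 3)*(z - 2)*(z + 1)*(z + 2)*(z)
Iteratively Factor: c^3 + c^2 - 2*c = (c + 2)*(c^2 - c) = c*(c + 2)*(c - 1)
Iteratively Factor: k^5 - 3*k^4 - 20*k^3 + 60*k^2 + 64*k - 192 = (k + 2)*(k^4 - 5*k^3 - 10*k^2 + 80*k - 96) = (k - 4)*(k + 2)*(k^3 - k^2 - 14*k + 24) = (k - 4)*(k - 3)*(k + 2)*(k^2 + 2*k - 8) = (k - 4)*(k - 3)*(k + 2)*(k + 4)*(k - 2)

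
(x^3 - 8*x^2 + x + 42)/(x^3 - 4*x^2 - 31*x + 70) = (x^2 - x - 6)/(x^2 + 3*x - 10)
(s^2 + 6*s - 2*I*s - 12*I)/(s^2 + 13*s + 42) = (s - 2*I)/(s + 7)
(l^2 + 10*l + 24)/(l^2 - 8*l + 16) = (l^2 + 10*l + 24)/(l^2 - 8*l + 16)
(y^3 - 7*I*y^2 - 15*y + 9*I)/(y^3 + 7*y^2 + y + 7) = (y^2 - 6*I*y - 9)/(y^2 + y*(7 + I) + 7*I)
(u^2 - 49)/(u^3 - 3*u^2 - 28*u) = (u + 7)/(u*(u + 4))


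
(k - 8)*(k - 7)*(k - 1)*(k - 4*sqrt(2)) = k^4 - 16*k^3 - 4*sqrt(2)*k^3 + 71*k^2 + 64*sqrt(2)*k^2 - 284*sqrt(2)*k - 56*k + 224*sqrt(2)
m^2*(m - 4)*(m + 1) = m^4 - 3*m^3 - 4*m^2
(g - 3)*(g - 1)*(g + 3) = g^3 - g^2 - 9*g + 9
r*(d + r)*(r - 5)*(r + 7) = d*r^3 + 2*d*r^2 - 35*d*r + r^4 + 2*r^3 - 35*r^2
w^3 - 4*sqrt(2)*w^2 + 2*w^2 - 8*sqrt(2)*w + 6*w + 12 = (w + 2)*(w - 3*sqrt(2))*(w - sqrt(2))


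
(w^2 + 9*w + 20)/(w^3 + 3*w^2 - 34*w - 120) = 1/(w - 6)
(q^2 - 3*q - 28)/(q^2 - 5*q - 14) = (q + 4)/(q + 2)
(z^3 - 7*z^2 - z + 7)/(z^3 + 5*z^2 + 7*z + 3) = (z^2 - 8*z + 7)/(z^2 + 4*z + 3)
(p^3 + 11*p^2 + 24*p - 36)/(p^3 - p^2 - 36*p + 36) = (p + 6)/(p - 6)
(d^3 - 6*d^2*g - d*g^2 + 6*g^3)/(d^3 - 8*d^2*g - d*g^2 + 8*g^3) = (d - 6*g)/(d - 8*g)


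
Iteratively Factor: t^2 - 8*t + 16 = (t - 4)*(t - 4)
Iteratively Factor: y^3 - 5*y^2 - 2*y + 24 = (y - 4)*(y^2 - y - 6) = (y - 4)*(y - 3)*(y + 2)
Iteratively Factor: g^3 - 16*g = (g)*(g^2 - 16) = g*(g - 4)*(g + 4)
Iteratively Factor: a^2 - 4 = (a - 2)*(a + 2)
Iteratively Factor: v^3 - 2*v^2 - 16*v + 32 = (v + 4)*(v^2 - 6*v + 8) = (v - 4)*(v + 4)*(v - 2)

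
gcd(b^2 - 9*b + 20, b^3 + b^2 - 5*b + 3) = 1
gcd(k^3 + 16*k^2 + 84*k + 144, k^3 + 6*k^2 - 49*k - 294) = k + 6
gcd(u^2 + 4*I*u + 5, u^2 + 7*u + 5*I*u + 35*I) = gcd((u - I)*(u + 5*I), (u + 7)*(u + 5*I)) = u + 5*I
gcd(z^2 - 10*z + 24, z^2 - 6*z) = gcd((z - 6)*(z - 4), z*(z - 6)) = z - 6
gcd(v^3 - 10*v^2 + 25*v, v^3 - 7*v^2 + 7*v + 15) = v - 5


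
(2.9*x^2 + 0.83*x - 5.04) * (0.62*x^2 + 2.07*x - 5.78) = 1.798*x^4 + 6.5176*x^3 - 18.1687*x^2 - 15.2302*x + 29.1312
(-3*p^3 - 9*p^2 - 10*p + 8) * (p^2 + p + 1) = -3*p^5 - 12*p^4 - 22*p^3 - 11*p^2 - 2*p + 8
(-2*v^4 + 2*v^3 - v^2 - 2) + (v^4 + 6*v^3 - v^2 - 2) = -v^4 + 8*v^3 - 2*v^2 - 4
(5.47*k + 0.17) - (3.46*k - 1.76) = 2.01*k + 1.93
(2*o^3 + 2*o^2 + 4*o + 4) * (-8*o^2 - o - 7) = -16*o^5 - 18*o^4 - 48*o^3 - 50*o^2 - 32*o - 28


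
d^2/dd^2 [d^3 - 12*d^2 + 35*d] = 6*d - 24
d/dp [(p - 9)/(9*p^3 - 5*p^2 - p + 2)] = (9*p^3 - 5*p^2 - p + (p - 9)*(-27*p^2 + 10*p + 1) + 2)/(9*p^3 - 5*p^2 - p + 2)^2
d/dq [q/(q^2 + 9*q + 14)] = (14 - q^2)/(q^4 + 18*q^3 + 109*q^2 + 252*q + 196)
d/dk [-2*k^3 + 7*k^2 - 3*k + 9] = -6*k^2 + 14*k - 3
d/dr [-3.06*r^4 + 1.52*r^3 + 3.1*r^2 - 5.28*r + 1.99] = -12.24*r^3 + 4.56*r^2 + 6.2*r - 5.28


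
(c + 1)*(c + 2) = c^2 + 3*c + 2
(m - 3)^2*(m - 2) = m^3 - 8*m^2 + 21*m - 18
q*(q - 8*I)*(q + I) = q^3 - 7*I*q^2 + 8*q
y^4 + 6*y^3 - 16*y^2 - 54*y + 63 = (y - 3)*(y - 1)*(y + 3)*(y + 7)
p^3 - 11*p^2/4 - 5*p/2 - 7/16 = (p - 7/2)*(p + 1/4)*(p + 1/2)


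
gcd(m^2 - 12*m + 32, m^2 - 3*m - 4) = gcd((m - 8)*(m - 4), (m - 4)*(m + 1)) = m - 4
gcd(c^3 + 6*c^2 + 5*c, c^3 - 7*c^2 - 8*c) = c^2 + c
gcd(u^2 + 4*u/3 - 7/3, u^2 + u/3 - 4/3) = u - 1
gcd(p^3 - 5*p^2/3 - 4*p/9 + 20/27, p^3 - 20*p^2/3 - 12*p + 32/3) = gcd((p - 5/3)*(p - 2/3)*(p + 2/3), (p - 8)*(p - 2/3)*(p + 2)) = p - 2/3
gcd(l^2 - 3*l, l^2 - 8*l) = l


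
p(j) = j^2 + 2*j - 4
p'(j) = 2*j + 2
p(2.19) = 5.18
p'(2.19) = 6.38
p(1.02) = -0.92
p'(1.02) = 4.04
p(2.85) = 9.82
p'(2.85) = 7.70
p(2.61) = 8.03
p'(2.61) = 7.22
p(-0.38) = -4.62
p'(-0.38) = 1.24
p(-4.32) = 6.02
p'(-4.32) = -6.64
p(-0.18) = -4.33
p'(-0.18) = 1.64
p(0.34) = -3.20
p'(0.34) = 2.68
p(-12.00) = 116.00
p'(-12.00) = -22.00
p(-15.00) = 191.00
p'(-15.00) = -28.00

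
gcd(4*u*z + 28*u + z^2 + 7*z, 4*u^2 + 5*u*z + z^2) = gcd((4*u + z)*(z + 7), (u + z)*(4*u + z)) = 4*u + z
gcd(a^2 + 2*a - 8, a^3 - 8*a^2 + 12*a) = a - 2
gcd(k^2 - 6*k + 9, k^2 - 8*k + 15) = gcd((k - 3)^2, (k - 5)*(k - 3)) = k - 3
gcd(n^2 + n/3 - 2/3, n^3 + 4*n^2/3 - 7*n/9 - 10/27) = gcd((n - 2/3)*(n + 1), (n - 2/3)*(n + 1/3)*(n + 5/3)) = n - 2/3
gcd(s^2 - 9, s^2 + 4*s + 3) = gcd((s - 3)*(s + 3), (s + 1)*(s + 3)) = s + 3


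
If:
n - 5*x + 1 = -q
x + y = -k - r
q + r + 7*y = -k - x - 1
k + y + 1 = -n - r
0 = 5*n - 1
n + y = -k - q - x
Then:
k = -157/30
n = 1/5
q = 24/5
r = 5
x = 6/5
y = -29/30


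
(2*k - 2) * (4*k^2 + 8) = 8*k^3 - 8*k^2 + 16*k - 16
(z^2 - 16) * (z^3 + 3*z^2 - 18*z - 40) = z^5 + 3*z^4 - 34*z^3 - 88*z^2 + 288*z + 640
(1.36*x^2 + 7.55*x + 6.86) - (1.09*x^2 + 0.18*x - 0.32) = 0.27*x^2 + 7.37*x + 7.18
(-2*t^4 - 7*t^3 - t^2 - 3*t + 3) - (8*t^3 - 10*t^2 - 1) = -2*t^4 - 15*t^3 + 9*t^2 - 3*t + 4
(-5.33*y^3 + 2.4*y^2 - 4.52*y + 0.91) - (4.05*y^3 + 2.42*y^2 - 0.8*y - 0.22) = -9.38*y^3 - 0.02*y^2 - 3.72*y + 1.13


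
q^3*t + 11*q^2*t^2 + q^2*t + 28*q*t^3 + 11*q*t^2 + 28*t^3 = (q + 4*t)*(q + 7*t)*(q*t + t)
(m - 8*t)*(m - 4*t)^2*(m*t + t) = m^4*t - 16*m^3*t^2 + m^3*t + 80*m^2*t^3 - 16*m^2*t^2 - 128*m*t^4 + 80*m*t^3 - 128*t^4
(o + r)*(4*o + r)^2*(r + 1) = 16*o^3*r + 16*o^3 + 24*o^2*r^2 + 24*o^2*r + 9*o*r^3 + 9*o*r^2 + r^4 + r^3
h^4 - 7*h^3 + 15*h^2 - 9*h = h*(h - 3)^2*(h - 1)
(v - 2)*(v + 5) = v^2 + 3*v - 10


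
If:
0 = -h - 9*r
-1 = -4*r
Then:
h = -9/4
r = 1/4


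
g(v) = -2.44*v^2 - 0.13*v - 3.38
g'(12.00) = -58.69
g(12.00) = -356.30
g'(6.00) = -29.41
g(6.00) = -92.00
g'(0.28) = -1.50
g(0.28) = -3.61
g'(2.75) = -13.55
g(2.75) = -22.19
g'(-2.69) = 13.00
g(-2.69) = -20.69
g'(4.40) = -21.60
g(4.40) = -51.19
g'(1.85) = -9.16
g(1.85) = -11.97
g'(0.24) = -1.30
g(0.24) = -3.55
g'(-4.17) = 20.22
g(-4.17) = -45.27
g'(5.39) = -26.43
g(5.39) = -74.97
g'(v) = -4.88*v - 0.13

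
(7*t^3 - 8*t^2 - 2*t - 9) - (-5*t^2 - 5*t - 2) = 7*t^3 - 3*t^2 + 3*t - 7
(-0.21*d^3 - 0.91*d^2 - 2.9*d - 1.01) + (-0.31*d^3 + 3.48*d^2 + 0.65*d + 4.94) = -0.52*d^3 + 2.57*d^2 - 2.25*d + 3.93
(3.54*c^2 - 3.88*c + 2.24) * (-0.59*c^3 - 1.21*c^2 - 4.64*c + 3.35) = -2.0886*c^5 - 1.9942*c^4 - 13.0524*c^3 + 27.1518*c^2 - 23.3916*c + 7.504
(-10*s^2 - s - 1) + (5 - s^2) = -11*s^2 - s + 4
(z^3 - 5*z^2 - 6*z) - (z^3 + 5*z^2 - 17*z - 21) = -10*z^2 + 11*z + 21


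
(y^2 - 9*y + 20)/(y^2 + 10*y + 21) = (y^2 - 9*y + 20)/(y^2 + 10*y + 21)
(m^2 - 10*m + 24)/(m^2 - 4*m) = (m - 6)/m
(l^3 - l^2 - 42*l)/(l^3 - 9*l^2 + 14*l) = (l + 6)/(l - 2)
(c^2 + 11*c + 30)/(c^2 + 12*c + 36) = (c + 5)/(c + 6)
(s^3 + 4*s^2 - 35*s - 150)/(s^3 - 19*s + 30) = (s^2 - s - 30)/(s^2 - 5*s + 6)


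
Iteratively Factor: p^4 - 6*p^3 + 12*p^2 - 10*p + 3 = (p - 3)*(p^3 - 3*p^2 + 3*p - 1) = (p - 3)*(p - 1)*(p^2 - 2*p + 1) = (p - 3)*(p - 1)^2*(p - 1)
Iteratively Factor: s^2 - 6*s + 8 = (s - 2)*(s - 4)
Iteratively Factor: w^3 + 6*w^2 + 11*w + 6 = (w + 2)*(w^2 + 4*w + 3) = (w + 1)*(w + 2)*(w + 3)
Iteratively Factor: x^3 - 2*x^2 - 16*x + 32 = (x - 2)*(x^2 - 16) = (x - 4)*(x - 2)*(x + 4)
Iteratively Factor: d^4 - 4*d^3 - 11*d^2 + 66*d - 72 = (d - 3)*(d^3 - d^2 - 14*d + 24) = (d - 3)*(d + 4)*(d^2 - 5*d + 6) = (d - 3)^2*(d + 4)*(d - 2)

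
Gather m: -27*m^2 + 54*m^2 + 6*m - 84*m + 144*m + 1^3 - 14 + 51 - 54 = 27*m^2 + 66*m - 16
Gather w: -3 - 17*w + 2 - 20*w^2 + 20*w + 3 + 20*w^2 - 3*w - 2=0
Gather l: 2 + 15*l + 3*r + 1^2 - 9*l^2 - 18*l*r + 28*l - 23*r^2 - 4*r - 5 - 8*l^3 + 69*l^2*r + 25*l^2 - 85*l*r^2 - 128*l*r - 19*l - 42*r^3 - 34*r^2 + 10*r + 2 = -8*l^3 + l^2*(69*r + 16) + l*(-85*r^2 - 146*r + 24) - 42*r^3 - 57*r^2 + 9*r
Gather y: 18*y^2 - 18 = 18*y^2 - 18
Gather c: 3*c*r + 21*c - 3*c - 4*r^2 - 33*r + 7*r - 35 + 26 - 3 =c*(3*r + 18) - 4*r^2 - 26*r - 12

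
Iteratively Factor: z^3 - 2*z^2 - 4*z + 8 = (z - 2)*(z^2 - 4) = (z - 2)^2*(z + 2)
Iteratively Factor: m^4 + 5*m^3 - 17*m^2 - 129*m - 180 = (m + 4)*(m^3 + m^2 - 21*m - 45) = (m + 3)*(m + 4)*(m^2 - 2*m - 15) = (m + 3)^2*(m + 4)*(m - 5)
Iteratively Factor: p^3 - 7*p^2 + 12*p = (p)*(p^2 - 7*p + 12) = p*(p - 3)*(p - 4)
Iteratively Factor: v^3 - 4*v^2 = (v)*(v^2 - 4*v) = v*(v - 4)*(v)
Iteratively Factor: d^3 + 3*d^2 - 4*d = (d - 1)*(d^2 + 4*d) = d*(d - 1)*(d + 4)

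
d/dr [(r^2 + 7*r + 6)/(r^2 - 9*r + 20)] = 2*(-8*r^2 + 14*r + 97)/(r^4 - 18*r^3 + 121*r^2 - 360*r + 400)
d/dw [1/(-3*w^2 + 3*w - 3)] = (2*w - 1)/(3*(w^2 - w + 1)^2)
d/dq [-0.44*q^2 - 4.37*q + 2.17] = -0.88*q - 4.37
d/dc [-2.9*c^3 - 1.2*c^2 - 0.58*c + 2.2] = -8.7*c^2 - 2.4*c - 0.58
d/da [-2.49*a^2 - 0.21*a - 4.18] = -4.98*a - 0.21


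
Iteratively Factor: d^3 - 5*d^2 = (d)*(d^2 - 5*d) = d*(d - 5)*(d)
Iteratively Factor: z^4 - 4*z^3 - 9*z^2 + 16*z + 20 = (z - 5)*(z^3 + z^2 - 4*z - 4) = (z - 5)*(z + 2)*(z^2 - z - 2) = (z - 5)*(z - 2)*(z + 2)*(z + 1)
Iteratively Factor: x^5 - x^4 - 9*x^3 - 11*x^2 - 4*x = (x - 4)*(x^4 + 3*x^3 + 3*x^2 + x) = x*(x - 4)*(x^3 + 3*x^2 + 3*x + 1) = x*(x - 4)*(x + 1)*(x^2 + 2*x + 1) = x*(x - 4)*(x + 1)^2*(x + 1)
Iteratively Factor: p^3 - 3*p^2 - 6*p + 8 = (p - 1)*(p^2 - 2*p - 8) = (p - 1)*(p + 2)*(p - 4)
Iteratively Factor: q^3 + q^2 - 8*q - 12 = (q + 2)*(q^2 - q - 6) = (q - 3)*(q + 2)*(q + 2)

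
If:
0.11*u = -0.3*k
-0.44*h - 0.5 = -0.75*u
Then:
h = 1.70454545454545*u - 1.13636363636364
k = -0.366666666666667*u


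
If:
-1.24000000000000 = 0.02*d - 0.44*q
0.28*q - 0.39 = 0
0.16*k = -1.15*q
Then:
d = -31.36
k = -10.01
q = 1.39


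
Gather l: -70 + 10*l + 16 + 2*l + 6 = 12*l - 48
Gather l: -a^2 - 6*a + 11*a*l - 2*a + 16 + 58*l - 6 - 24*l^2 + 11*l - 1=-a^2 - 8*a - 24*l^2 + l*(11*a + 69) + 9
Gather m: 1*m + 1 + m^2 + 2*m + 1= m^2 + 3*m + 2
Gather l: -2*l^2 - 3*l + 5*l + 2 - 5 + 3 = -2*l^2 + 2*l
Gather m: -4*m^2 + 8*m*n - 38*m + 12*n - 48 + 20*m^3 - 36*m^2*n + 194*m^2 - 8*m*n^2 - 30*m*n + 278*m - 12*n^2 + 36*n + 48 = 20*m^3 + m^2*(190 - 36*n) + m*(-8*n^2 - 22*n + 240) - 12*n^2 + 48*n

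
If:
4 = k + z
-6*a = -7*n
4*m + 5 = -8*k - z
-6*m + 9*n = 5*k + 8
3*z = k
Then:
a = -77/27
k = 3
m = -15/2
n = -22/9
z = 1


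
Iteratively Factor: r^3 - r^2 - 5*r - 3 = (r + 1)*(r^2 - 2*r - 3) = (r + 1)^2*(r - 3)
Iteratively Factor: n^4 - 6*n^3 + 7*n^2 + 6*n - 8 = (n + 1)*(n^3 - 7*n^2 + 14*n - 8) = (n - 1)*(n + 1)*(n^2 - 6*n + 8) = (n - 4)*(n - 1)*(n + 1)*(n - 2)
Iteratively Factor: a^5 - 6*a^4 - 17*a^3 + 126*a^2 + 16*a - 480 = (a - 3)*(a^4 - 3*a^3 - 26*a^2 + 48*a + 160) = (a - 3)*(a + 2)*(a^3 - 5*a^2 - 16*a + 80) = (a - 4)*(a - 3)*(a + 2)*(a^2 - a - 20) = (a - 4)*(a - 3)*(a + 2)*(a + 4)*(a - 5)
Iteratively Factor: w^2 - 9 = (w - 3)*(w + 3)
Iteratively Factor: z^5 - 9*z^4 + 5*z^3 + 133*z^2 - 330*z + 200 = (z - 2)*(z^4 - 7*z^3 - 9*z^2 + 115*z - 100) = (z - 5)*(z - 2)*(z^3 - 2*z^2 - 19*z + 20) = (z - 5)*(z - 2)*(z + 4)*(z^2 - 6*z + 5) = (z - 5)^2*(z - 2)*(z + 4)*(z - 1)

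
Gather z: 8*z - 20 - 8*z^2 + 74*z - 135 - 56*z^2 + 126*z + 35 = -64*z^2 + 208*z - 120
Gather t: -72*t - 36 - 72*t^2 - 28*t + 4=-72*t^2 - 100*t - 32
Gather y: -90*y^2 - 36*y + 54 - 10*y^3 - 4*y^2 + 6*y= -10*y^3 - 94*y^2 - 30*y + 54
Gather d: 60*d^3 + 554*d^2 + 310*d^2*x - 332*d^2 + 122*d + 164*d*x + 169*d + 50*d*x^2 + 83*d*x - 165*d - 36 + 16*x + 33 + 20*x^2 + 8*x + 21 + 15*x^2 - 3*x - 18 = 60*d^3 + d^2*(310*x + 222) + d*(50*x^2 + 247*x + 126) + 35*x^2 + 21*x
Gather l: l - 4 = l - 4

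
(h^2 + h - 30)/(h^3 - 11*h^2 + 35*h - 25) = (h + 6)/(h^2 - 6*h + 5)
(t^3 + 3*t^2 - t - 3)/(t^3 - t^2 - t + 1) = (t + 3)/(t - 1)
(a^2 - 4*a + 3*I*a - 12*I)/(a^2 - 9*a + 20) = (a + 3*I)/(a - 5)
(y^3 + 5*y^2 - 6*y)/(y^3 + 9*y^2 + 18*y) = (y - 1)/(y + 3)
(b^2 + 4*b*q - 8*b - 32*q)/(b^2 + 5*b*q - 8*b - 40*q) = (b + 4*q)/(b + 5*q)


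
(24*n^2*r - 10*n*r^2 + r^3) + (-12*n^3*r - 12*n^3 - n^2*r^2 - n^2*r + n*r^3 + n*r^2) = -12*n^3*r - 12*n^3 - n^2*r^2 + 23*n^2*r + n*r^3 - 9*n*r^2 + r^3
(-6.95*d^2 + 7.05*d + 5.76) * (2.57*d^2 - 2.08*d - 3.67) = -17.8615*d^4 + 32.5745*d^3 + 25.6457*d^2 - 37.8543*d - 21.1392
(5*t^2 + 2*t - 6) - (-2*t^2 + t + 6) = 7*t^2 + t - 12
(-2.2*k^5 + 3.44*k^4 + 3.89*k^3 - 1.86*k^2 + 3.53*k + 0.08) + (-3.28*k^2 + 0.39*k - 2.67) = -2.2*k^5 + 3.44*k^4 + 3.89*k^3 - 5.14*k^2 + 3.92*k - 2.59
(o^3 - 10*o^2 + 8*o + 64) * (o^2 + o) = o^5 - 9*o^4 - 2*o^3 + 72*o^2 + 64*o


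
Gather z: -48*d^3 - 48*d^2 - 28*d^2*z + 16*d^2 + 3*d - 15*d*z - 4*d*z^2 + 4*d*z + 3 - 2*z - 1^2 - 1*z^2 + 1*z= -48*d^3 - 32*d^2 + 3*d + z^2*(-4*d - 1) + z*(-28*d^2 - 11*d - 1) + 2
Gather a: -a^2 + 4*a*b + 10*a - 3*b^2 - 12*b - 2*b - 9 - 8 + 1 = -a^2 + a*(4*b + 10) - 3*b^2 - 14*b - 16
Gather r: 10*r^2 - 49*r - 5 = 10*r^2 - 49*r - 5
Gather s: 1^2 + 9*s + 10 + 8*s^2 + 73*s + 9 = 8*s^2 + 82*s + 20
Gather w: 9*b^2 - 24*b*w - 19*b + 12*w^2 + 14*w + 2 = 9*b^2 - 19*b + 12*w^2 + w*(14 - 24*b) + 2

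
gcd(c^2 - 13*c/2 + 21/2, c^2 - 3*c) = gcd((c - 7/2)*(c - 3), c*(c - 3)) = c - 3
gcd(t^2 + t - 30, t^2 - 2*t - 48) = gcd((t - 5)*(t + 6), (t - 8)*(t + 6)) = t + 6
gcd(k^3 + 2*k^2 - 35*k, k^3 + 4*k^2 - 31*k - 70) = k^2 + 2*k - 35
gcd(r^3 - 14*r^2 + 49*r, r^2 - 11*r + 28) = r - 7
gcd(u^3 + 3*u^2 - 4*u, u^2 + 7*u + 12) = u + 4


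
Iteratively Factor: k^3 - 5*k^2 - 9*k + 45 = (k + 3)*(k^2 - 8*k + 15) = (k - 5)*(k + 3)*(k - 3)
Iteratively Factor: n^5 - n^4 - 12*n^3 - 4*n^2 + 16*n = (n - 1)*(n^4 - 12*n^2 - 16*n) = (n - 1)*(n + 2)*(n^3 - 2*n^2 - 8*n) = n*(n - 1)*(n + 2)*(n^2 - 2*n - 8) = n*(n - 4)*(n - 1)*(n + 2)*(n + 2)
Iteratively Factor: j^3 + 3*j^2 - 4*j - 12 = (j + 2)*(j^2 + j - 6) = (j + 2)*(j + 3)*(j - 2)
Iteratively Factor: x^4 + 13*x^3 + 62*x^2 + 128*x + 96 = (x + 4)*(x^3 + 9*x^2 + 26*x + 24) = (x + 2)*(x + 4)*(x^2 + 7*x + 12) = (x + 2)*(x + 4)^2*(x + 3)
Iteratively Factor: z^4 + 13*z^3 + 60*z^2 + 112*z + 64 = (z + 1)*(z^3 + 12*z^2 + 48*z + 64) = (z + 1)*(z + 4)*(z^2 + 8*z + 16) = (z + 1)*(z + 4)^2*(z + 4)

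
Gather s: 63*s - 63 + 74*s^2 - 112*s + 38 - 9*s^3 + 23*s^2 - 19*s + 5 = -9*s^3 + 97*s^2 - 68*s - 20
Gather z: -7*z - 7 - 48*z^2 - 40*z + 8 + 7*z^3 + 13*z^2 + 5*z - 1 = 7*z^3 - 35*z^2 - 42*z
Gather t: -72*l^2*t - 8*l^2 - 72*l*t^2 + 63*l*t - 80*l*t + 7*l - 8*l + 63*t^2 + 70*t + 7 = -8*l^2 - l + t^2*(63 - 72*l) + t*(-72*l^2 - 17*l + 70) + 7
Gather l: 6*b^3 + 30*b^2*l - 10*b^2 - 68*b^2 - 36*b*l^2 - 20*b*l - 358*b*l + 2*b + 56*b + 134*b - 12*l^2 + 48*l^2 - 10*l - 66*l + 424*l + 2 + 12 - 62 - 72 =6*b^3 - 78*b^2 + 192*b + l^2*(36 - 36*b) + l*(30*b^2 - 378*b + 348) - 120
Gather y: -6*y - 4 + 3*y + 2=-3*y - 2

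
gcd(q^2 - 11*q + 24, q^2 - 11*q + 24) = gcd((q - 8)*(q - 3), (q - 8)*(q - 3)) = q^2 - 11*q + 24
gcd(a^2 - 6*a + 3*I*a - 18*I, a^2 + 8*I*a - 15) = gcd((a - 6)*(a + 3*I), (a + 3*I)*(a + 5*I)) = a + 3*I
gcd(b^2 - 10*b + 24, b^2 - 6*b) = b - 6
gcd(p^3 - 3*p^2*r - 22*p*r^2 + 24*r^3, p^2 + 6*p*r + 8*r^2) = p + 4*r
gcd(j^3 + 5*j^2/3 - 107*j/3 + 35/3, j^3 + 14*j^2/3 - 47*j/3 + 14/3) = j^2 + 20*j/3 - 7/3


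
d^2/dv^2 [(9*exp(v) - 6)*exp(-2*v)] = 3*(3*exp(v) - 8)*exp(-2*v)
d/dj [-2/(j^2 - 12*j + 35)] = 4*(j - 6)/(j^2 - 12*j + 35)^2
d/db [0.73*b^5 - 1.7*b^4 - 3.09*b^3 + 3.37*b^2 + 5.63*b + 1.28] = 3.65*b^4 - 6.8*b^3 - 9.27*b^2 + 6.74*b + 5.63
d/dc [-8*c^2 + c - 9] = 1 - 16*c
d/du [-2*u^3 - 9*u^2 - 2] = 6*u*(-u - 3)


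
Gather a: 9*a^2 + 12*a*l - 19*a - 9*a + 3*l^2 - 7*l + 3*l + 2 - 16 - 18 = 9*a^2 + a*(12*l - 28) + 3*l^2 - 4*l - 32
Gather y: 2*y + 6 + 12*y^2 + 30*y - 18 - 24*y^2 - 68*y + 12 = -12*y^2 - 36*y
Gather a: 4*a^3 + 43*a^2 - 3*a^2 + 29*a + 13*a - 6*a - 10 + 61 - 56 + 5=4*a^3 + 40*a^2 + 36*a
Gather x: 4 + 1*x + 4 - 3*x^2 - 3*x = -3*x^2 - 2*x + 8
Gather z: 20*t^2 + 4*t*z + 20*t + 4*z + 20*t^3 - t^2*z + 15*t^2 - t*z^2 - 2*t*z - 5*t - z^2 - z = 20*t^3 + 35*t^2 + 15*t + z^2*(-t - 1) + z*(-t^2 + 2*t + 3)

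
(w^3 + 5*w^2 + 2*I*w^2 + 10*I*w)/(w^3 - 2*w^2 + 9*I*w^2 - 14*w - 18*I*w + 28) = w*(w + 5)/(w^2 + w*(-2 + 7*I) - 14*I)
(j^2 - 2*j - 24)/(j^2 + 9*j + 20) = (j - 6)/(j + 5)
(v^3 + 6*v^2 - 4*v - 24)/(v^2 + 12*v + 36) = (v^2 - 4)/(v + 6)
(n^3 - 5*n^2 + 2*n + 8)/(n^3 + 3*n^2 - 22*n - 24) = (n - 2)/(n + 6)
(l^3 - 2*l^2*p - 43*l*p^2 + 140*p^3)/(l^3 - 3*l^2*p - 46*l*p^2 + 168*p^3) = (-l + 5*p)/(-l + 6*p)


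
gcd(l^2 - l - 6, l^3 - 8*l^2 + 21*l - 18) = l - 3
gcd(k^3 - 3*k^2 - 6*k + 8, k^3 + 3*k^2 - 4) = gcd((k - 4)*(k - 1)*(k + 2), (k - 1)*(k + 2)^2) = k^2 + k - 2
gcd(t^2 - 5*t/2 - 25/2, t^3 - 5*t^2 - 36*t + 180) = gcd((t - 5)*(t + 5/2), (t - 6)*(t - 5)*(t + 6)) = t - 5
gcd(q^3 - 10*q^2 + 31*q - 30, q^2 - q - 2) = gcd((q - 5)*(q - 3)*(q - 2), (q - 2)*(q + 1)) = q - 2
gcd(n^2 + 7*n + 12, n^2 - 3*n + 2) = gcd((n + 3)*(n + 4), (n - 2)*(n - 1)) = 1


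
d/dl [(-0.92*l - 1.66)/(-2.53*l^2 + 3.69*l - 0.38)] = (-2.3276*l^2 - 8.3996*l + 6.475)/(6.4009*l^4 - 18.6714*l^3 + 15.5389*l^2 - 2.8044*l + 0.1444)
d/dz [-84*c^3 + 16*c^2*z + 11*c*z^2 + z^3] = 16*c^2 + 22*c*z + 3*z^2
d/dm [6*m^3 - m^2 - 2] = 2*m*(9*m - 1)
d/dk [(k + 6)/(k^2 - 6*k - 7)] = (k^2 - 6*k - 2*(k - 3)*(k + 6) - 7)/(-k^2 + 6*k + 7)^2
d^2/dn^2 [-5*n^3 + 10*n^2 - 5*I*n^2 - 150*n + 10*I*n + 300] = -30*n + 20 - 10*I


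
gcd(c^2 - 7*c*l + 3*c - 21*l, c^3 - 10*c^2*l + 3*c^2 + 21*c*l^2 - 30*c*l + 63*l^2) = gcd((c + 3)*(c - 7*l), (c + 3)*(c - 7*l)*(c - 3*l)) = c^2 - 7*c*l + 3*c - 21*l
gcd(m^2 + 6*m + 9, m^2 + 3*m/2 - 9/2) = m + 3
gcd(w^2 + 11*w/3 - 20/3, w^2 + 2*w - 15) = w + 5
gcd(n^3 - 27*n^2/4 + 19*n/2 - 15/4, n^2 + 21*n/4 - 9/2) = n - 3/4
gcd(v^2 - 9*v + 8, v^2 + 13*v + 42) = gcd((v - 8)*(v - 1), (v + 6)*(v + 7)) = 1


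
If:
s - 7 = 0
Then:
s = 7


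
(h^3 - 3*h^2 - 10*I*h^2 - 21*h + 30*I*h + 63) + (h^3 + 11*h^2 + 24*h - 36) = 2*h^3 + 8*h^2 - 10*I*h^2 + 3*h + 30*I*h + 27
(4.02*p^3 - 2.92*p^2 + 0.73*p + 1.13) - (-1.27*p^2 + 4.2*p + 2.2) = 4.02*p^3 - 1.65*p^2 - 3.47*p - 1.07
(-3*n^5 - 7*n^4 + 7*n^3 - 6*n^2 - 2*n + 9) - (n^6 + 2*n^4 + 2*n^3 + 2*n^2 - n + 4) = -n^6 - 3*n^5 - 9*n^4 + 5*n^3 - 8*n^2 - n + 5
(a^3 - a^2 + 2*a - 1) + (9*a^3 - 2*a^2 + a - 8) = 10*a^3 - 3*a^2 + 3*a - 9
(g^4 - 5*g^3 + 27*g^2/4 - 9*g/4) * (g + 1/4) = g^5 - 19*g^4/4 + 11*g^3/2 - 9*g^2/16 - 9*g/16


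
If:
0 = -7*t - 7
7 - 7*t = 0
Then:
No Solution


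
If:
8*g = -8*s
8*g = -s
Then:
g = 0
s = 0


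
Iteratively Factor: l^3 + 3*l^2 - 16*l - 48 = (l - 4)*(l^2 + 7*l + 12) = (l - 4)*(l + 4)*(l + 3)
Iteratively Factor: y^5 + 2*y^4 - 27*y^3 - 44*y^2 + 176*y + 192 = (y + 1)*(y^4 + y^3 - 28*y^2 - 16*y + 192) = (y - 4)*(y + 1)*(y^3 + 5*y^2 - 8*y - 48) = (y - 4)*(y + 1)*(y + 4)*(y^2 + y - 12) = (y - 4)*(y - 3)*(y + 1)*(y + 4)*(y + 4)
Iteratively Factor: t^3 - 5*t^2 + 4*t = (t - 1)*(t^2 - 4*t) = (t - 4)*(t - 1)*(t)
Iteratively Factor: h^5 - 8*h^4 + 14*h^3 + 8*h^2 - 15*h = (h)*(h^4 - 8*h^3 + 14*h^2 + 8*h - 15) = h*(h - 3)*(h^3 - 5*h^2 - h + 5) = h*(h - 5)*(h - 3)*(h^2 - 1) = h*(h - 5)*(h - 3)*(h - 1)*(h + 1)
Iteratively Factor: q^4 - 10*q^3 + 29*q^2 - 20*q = (q - 5)*(q^3 - 5*q^2 + 4*q) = (q - 5)*(q - 4)*(q^2 - q) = q*(q - 5)*(q - 4)*(q - 1)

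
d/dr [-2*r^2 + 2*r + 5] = 2 - 4*r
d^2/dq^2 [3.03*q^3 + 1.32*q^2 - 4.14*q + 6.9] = 18.18*q + 2.64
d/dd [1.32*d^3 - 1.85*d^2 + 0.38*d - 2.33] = 3.96*d^2 - 3.7*d + 0.38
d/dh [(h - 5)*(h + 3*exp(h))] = h + (h - 5)*(3*exp(h) + 1) + 3*exp(h)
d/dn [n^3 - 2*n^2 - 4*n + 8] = 3*n^2 - 4*n - 4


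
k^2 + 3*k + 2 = (k + 1)*(k + 2)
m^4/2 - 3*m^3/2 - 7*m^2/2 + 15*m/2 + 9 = (m/2 + 1)*(m - 3)^2*(m + 1)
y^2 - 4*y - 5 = (y - 5)*(y + 1)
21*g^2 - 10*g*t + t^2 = (-7*g + t)*(-3*g + t)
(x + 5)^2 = x^2 + 10*x + 25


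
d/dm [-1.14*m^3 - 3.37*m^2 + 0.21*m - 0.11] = -3.42*m^2 - 6.74*m + 0.21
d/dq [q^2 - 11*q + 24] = 2*q - 11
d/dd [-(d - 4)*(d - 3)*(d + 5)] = -3*d^2 + 4*d + 23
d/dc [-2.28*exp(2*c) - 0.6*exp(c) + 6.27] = (-4.56*exp(c) - 0.6)*exp(c)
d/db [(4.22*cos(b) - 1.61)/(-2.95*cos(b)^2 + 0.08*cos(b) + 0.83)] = (-12.449*cos(b)^2 + 9.499*cos(b) - 3.6314)*sin(b)/(8.7025*cos(b)^4 - 0.472*cos(b)^3 - 4.8906*cos(b)^2 + 0.1328*cos(b) + 0.6889)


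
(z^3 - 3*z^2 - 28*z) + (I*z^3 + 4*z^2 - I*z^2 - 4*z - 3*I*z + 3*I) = z^3 + I*z^3 + z^2 - I*z^2 - 32*z - 3*I*z + 3*I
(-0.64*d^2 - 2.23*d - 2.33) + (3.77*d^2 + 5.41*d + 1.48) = 3.13*d^2 + 3.18*d - 0.85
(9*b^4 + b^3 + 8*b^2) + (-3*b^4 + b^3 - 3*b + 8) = 6*b^4 + 2*b^3 + 8*b^2 - 3*b + 8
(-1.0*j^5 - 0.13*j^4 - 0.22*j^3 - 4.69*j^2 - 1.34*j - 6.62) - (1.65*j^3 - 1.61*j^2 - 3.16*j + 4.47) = -1.0*j^5 - 0.13*j^4 - 1.87*j^3 - 3.08*j^2 + 1.82*j - 11.09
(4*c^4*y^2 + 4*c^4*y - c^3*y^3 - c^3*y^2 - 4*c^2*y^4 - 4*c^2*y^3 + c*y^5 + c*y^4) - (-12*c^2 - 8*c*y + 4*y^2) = 4*c^4*y^2 + 4*c^4*y - c^3*y^3 - c^3*y^2 - 4*c^2*y^4 - 4*c^2*y^3 + 12*c^2 + c*y^5 + c*y^4 + 8*c*y - 4*y^2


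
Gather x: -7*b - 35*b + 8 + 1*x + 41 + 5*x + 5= -42*b + 6*x + 54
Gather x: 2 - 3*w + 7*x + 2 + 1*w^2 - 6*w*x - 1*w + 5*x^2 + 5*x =w^2 - 4*w + 5*x^2 + x*(12 - 6*w) + 4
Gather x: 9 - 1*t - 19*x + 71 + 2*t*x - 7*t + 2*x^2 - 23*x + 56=-8*t + 2*x^2 + x*(2*t - 42) + 136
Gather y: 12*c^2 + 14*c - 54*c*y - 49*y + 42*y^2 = 12*c^2 + 14*c + 42*y^2 + y*(-54*c - 49)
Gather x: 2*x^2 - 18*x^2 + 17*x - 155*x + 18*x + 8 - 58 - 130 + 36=-16*x^2 - 120*x - 144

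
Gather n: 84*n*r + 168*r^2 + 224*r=84*n*r + 168*r^2 + 224*r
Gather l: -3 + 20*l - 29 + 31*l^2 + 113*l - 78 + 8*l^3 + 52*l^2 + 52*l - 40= 8*l^3 + 83*l^2 + 185*l - 150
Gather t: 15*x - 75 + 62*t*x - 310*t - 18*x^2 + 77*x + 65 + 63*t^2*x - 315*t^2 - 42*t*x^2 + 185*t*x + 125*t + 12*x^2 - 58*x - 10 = t^2*(63*x - 315) + t*(-42*x^2 + 247*x - 185) - 6*x^2 + 34*x - 20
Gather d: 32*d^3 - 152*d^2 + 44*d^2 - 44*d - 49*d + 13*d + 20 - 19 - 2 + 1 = 32*d^3 - 108*d^2 - 80*d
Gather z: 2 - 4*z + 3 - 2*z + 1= 6 - 6*z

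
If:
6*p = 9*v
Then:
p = 3*v/2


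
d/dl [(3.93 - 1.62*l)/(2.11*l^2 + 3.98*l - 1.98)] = (3.4182*l^2 - 16.5846*l - 12.4338)/(4.4521*l^4 + 16.7956*l^3 + 7.4848*l^2 - 15.7608*l + 3.9204)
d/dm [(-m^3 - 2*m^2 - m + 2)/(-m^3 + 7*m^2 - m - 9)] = (-9*m^4 + 42*m^2 + 8*m + 11)/(m^6 - 14*m^5 + 51*m^4 + 4*m^3 - 125*m^2 + 18*m + 81)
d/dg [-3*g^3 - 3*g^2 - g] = -9*g^2 - 6*g - 1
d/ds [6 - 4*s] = -4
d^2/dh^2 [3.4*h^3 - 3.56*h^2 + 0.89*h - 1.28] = 20.4*h - 7.12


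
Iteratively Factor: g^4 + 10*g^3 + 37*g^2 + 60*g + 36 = (g + 3)*(g^3 + 7*g^2 + 16*g + 12) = (g + 2)*(g + 3)*(g^2 + 5*g + 6) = (g + 2)*(g + 3)^2*(g + 2)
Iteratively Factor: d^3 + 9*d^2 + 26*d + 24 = (d + 2)*(d^2 + 7*d + 12) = (d + 2)*(d + 4)*(d + 3)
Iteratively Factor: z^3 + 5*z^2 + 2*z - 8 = (z - 1)*(z^2 + 6*z + 8) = (z - 1)*(z + 2)*(z + 4)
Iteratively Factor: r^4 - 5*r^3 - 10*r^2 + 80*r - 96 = (r - 3)*(r^3 - 2*r^2 - 16*r + 32) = (r - 3)*(r + 4)*(r^2 - 6*r + 8) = (r - 3)*(r - 2)*(r + 4)*(r - 4)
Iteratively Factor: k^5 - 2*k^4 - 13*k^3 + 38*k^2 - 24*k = (k - 3)*(k^4 + k^3 - 10*k^2 + 8*k) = (k - 3)*(k + 4)*(k^3 - 3*k^2 + 2*k) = (k - 3)*(k - 2)*(k + 4)*(k^2 - k) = k*(k - 3)*(k - 2)*(k + 4)*(k - 1)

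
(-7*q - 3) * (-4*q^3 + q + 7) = 28*q^4 + 12*q^3 - 7*q^2 - 52*q - 21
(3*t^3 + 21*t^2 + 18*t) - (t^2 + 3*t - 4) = 3*t^3 + 20*t^2 + 15*t + 4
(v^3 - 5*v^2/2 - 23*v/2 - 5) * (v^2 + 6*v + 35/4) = v^5 + 7*v^4/2 - 71*v^3/4 - 767*v^2/8 - 1045*v/8 - 175/4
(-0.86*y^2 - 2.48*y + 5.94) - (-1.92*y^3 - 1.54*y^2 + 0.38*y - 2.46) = 1.92*y^3 + 0.68*y^2 - 2.86*y + 8.4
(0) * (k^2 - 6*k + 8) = 0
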